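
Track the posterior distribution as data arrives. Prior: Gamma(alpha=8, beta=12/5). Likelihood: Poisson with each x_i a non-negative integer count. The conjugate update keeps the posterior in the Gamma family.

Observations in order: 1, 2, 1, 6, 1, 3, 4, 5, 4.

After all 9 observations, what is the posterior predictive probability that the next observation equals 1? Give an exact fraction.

obs 1: x=1 → posterior Gamma(9, 17/5)
obs 2: x=2 → posterior Gamma(11, 22/5)
obs 3: x=1 → posterior Gamma(12, 27/5)
obs 4: x=6 → posterior Gamma(18, 32/5)
obs 5: x=1 → posterior Gamma(19, 37/5)
obs 6: x=3 → posterior Gamma(22, 42/5)
obs 7: x=4 → posterior Gamma(26, 47/5)
obs 8: x=5 → posterior Gamma(31, 52/5)
obs 9: x=4 → posterior Gamma(35, 57/5)

4996409175388761590090671056188883738074281977286757171463608775/33581556514373188787421088705325971513167489664257311885404143616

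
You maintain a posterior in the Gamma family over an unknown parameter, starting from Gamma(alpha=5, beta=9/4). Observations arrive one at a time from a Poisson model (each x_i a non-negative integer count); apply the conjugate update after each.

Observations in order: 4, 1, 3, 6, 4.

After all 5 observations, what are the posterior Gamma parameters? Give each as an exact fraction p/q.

alpha=23, beta=29/4

obs 1: x=4 → posterior Gamma(9, 13/4)
obs 2: x=1 → posterior Gamma(10, 17/4)
obs 3: x=3 → posterior Gamma(13, 21/4)
obs 4: x=6 → posterior Gamma(19, 25/4)
obs 5: x=4 → posterior Gamma(23, 29/4)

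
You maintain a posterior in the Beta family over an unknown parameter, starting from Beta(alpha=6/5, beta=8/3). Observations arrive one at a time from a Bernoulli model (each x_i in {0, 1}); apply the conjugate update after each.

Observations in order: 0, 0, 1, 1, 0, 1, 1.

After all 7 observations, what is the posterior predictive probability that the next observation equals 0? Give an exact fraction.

85/163

obs 1: x=0 → posterior Beta(6/5, 11/3)
obs 2: x=0 → posterior Beta(6/5, 14/3)
obs 3: x=1 → posterior Beta(11/5, 14/3)
obs 4: x=1 → posterior Beta(16/5, 14/3)
obs 5: x=0 → posterior Beta(16/5, 17/3)
obs 6: x=1 → posterior Beta(21/5, 17/3)
obs 7: x=1 → posterior Beta(26/5, 17/3)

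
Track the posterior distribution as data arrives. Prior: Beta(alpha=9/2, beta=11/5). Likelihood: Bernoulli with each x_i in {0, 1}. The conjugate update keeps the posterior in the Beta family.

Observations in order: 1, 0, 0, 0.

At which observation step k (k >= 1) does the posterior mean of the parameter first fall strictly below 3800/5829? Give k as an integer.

obs 1: x=1 → posterior Beta(11/2, 11/5)
obs 2: x=0 → posterior Beta(11/2, 16/5)
obs 3: x=0 → posterior Beta(11/2, 21/5)
obs 4: x=0 → posterior Beta(11/2, 26/5)

k = 2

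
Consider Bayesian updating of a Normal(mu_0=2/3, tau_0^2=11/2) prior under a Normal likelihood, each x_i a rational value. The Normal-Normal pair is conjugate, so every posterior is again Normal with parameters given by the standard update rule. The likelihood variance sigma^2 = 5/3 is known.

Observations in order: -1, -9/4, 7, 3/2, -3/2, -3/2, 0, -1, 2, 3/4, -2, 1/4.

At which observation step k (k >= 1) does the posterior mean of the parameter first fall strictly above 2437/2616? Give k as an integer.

k = 3

obs 1: x=-1 → posterior Normal(-79/129, 55/43)
obs 2: x=-9/4 → posterior Normal(-1207/912, 55/76)
obs 3: x=7 → posterior Normal(1565/1308, 55/109)
obs 4: x=3/2 → posterior Normal(2159/1704, 55/142)
obs 5: x=-3/2 → posterior Normal(313/420, 11/35)
obs 6: x=-3/2 → posterior Normal(971/2496, 55/208)
obs 7: x=0 → posterior Normal(971/2892, 55/241)
obs 8: x=-1 → posterior Normal(575/3288, 55/274)
obs 9: x=2 → posterior Normal(1367/3684, 55/307)
obs 10: x=3/4 → posterior Normal(104/255, 11/68)
obs 11: x=-2 → posterior Normal(218/1119, 55/373)
obs 12: x=1/4 → posterior Normal(971/4872, 55/406)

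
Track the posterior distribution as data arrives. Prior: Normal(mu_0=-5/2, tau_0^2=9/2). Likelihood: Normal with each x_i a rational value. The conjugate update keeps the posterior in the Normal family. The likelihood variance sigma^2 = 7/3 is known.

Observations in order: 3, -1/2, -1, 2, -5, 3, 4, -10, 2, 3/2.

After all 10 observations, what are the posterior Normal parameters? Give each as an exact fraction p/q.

mu_0=-31/142, tau_0^2=63/284

obs 1: x=3 → posterior Normal(46/41, 63/41)
obs 2: x=-1/2 → posterior Normal(65/136, 63/68)
obs 3: x=-1 → posterior Normal(11/190, 63/95)
obs 4: x=2 → posterior Normal(119/244, 63/122)
obs 5: x=-5 → posterior Normal(-151/298, 63/149)
obs 6: x=3 → posterior Normal(1/32, 63/176)
obs 7: x=4 → posterior Normal(227/406, 9/29)
obs 8: x=-10 → posterior Normal(-313/460, 63/230)
obs 9: x=2 → posterior Normal(-205/514, 63/257)
obs 10: x=3/2 → posterior Normal(-31/142, 63/284)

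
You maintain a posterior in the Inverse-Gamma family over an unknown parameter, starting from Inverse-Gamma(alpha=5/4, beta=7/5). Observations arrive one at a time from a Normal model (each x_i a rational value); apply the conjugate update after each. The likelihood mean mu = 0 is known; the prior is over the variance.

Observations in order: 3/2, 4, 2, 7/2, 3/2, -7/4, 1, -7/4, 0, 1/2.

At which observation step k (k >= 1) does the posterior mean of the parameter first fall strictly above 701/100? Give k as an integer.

obs 1: x=3/2 → posterior Inverse-Gamma(7/4, 101/40)
obs 2: x=4 → posterior Inverse-Gamma(9/4, 421/40)
obs 3: x=2 → posterior Inverse-Gamma(11/4, 501/40)
obs 4: x=7/2 → posterior Inverse-Gamma(13/4, 373/20)
obs 5: x=3/2 → posterior Inverse-Gamma(15/4, 791/40)
obs 6: x=-7/4 → posterior Inverse-Gamma(17/4, 3409/160)
obs 7: x=1 → posterior Inverse-Gamma(19/4, 3489/160)
obs 8: x=-7/4 → posterior Inverse-Gamma(21/4, 1867/80)
obs 9: x=0 → posterior Inverse-Gamma(23/4, 1867/80)
obs 10: x=1/2 → posterior Inverse-Gamma(25/4, 1877/80)

k = 2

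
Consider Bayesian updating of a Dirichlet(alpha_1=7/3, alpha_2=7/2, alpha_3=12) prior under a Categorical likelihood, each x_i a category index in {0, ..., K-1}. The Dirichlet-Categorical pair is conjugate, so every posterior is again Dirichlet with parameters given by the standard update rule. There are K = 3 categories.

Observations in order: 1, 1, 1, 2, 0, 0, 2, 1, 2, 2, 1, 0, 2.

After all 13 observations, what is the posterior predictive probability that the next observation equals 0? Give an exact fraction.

obs 1: x=1 → posterior Dirichlet(7/3, 9/2, 12)
obs 2: x=1 → posterior Dirichlet(7/3, 11/2, 12)
obs 3: x=1 → posterior Dirichlet(7/3, 13/2, 12)
obs 4: x=2 → posterior Dirichlet(7/3, 13/2, 13)
obs 5: x=0 → posterior Dirichlet(10/3, 13/2, 13)
obs 6: x=0 → posterior Dirichlet(13/3, 13/2, 13)
obs 7: x=2 → posterior Dirichlet(13/3, 13/2, 14)
obs 8: x=1 → posterior Dirichlet(13/3, 15/2, 14)
obs 9: x=2 → posterior Dirichlet(13/3, 15/2, 15)
obs 10: x=2 → posterior Dirichlet(13/3, 15/2, 16)
obs 11: x=1 → posterior Dirichlet(13/3, 17/2, 16)
obs 12: x=0 → posterior Dirichlet(16/3, 17/2, 16)
obs 13: x=2 → posterior Dirichlet(16/3, 17/2, 17)

32/185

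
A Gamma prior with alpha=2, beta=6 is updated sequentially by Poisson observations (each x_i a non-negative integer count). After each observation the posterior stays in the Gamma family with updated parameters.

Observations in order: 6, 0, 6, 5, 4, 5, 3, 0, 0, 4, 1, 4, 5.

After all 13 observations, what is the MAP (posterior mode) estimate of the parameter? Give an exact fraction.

44/19

obs 1: x=6 → posterior Gamma(8, 7)
obs 2: x=0 → posterior Gamma(8, 8)
obs 3: x=6 → posterior Gamma(14, 9)
obs 4: x=5 → posterior Gamma(19, 10)
obs 5: x=4 → posterior Gamma(23, 11)
obs 6: x=5 → posterior Gamma(28, 12)
obs 7: x=3 → posterior Gamma(31, 13)
obs 8: x=0 → posterior Gamma(31, 14)
obs 9: x=0 → posterior Gamma(31, 15)
obs 10: x=4 → posterior Gamma(35, 16)
obs 11: x=1 → posterior Gamma(36, 17)
obs 12: x=4 → posterior Gamma(40, 18)
obs 13: x=5 → posterior Gamma(45, 19)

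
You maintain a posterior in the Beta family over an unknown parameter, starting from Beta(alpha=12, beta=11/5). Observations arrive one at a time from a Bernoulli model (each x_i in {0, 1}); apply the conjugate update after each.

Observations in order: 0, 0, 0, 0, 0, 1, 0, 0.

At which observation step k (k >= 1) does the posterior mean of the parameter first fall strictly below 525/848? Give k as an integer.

k = 7

obs 1: x=0 → posterior Beta(12, 16/5)
obs 2: x=0 → posterior Beta(12, 21/5)
obs 3: x=0 → posterior Beta(12, 26/5)
obs 4: x=0 → posterior Beta(12, 31/5)
obs 5: x=0 → posterior Beta(12, 36/5)
obs 6: x=1 → posterior Beta(13, 36/5)
obs 7: x=0 → posterior Beta(13, 41/5)
obs 8: x=0 → posterior Beta(13, 46/5)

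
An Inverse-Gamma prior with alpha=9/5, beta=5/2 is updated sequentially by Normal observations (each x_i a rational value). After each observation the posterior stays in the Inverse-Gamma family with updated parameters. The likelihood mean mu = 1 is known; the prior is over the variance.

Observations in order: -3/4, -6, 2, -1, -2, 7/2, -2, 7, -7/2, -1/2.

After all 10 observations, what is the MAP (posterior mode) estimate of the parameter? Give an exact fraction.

obs 1: x=-3/4 → posterior Inverse-Gamma(23/10, 129/32)
obs 2: x=-6 → posterior Inverse-Gamma(14/5, 913/32)
obs 3: x=2 → posterior Inverse-Gamma(33/10, 929/32)
obs 4: x=-1 → posterior Inverse-Gamma(19/5, 993/32)
obs 5: x=-2 → posterior Inverse-Gamma(43/10, 1137/32)
obs 6: x=7/2 → posterior Inverse-Gamma(24/5, 1237/32)
obs 7: x=-2 → posterior Inverse-Gamma(53/10, 1381/32)
obs 8: x=7 → posterior Inverse-Gamma(29/5, 1957/32)
obs 9: x=-7/2 → posterior Inverse-Gamma(63/10, 2281/32)
obs 10: x=-1/2 → posterior Inverse-Gamma(34/5, 2317/32)

11585/1248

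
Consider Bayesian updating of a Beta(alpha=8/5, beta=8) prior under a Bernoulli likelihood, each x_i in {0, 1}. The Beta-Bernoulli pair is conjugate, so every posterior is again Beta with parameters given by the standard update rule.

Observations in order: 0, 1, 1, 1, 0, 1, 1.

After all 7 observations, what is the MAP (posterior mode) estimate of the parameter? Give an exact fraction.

28/73

obs 1: x=0 → posterior Beta(8/5, 9)
obs 2: x=1 → posterior Beta(13/5, 9)
obs 3: x=1 → posterior Beta(18/5, 9)
obs 4: x=1 → posterior Beta(23/5, 9)
obs 5: x=0 → posterior Beta(23/5, 10)
obs 6: x=1 → posterior Beta(28/5, 10)
obs 7: x=1 → posterior Beta(33/5, 10)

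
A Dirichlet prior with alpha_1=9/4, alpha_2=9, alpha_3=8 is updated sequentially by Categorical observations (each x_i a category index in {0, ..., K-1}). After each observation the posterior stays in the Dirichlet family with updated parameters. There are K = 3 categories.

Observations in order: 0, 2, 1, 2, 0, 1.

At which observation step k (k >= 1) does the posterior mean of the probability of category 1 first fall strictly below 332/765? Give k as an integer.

k = 2

obs 1: x=0 → posterior Dirichlet(13/4, 9, 8)
obs 2: x=2 → posterior Dirichlet(13/4, 9, 9)
obs 3: x=1 → posterior Dirichlet(13/4, 10, 9)
obs 4: x=2 → posterior Dirichlet(13/4, 10, 10)
obs 5: x=0 → posterior Dirichlet(17/4, 10, 10)
obs 6: x=1 → posterior Dirichlet(17/4, 11, 10)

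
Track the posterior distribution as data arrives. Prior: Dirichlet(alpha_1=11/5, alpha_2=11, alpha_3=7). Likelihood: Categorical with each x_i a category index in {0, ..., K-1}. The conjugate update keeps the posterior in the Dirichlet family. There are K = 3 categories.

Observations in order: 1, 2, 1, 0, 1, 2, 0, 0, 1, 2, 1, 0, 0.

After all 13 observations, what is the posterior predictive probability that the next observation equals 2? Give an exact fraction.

25/83

obs 1: x=1 → posterior Dirichlet(11/5, 12, 7)
obs 2: x=2 → posterior Dirichlet(11/5, 12, 8)
obs 3: x=1 → posterior Dirichlet(11/5, 13, 8)
obs 4: x=0 → posterior Dirichlet(16/5, 13, 8)
obs 5: x=1 → posterior Dirichlet(16/5, 14, 8)
obs 6: x=2 → posterior Dirichlet(16/5, 14, 9)
obs 7: x=0 → posterior Dirichlet(21/5, 14, 9)
obs 8: x=0 → posterior Dirichlet(26/5, 14, 9)
obs 9: x=1 → posterior Dirichlet(26/5, 15, 9)
obs 10: x=2 → posterior Dirichlet(26/5, 15, 10)
obs 11: x=1 → posterior Dirichlet(26/5, 16, 10)
obs 12: x=0 → posterior Dirichlet(31/5, 16, 10)
obs 13: x=0 → posterior Dirichlet(36/5, 16, 10)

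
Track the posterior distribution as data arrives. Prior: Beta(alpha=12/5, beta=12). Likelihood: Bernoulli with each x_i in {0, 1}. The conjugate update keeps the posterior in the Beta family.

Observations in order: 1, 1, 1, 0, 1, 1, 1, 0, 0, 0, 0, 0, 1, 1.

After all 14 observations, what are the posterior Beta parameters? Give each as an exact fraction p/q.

alpha=52/5, beta=18

obs 1: x=1 → posterior Beta(17/5, 12)
obs 2: x=1 → posterior Beta(22/5, 12)
obs 3: x=1 → posterior Beta(27/5, 12)
obs 4: x=0 → posterior Beta(27/5, 13)
obs 5: x=1 → posterior Beta(32/5, 13)
obs 6: x=1 → posterior Beta(37/5, 13)
obs 7: x=1 → posterior Beta(42/5, 13)
obs 8: x=0 → posterior Beta(42/5, 14)
obs 9: x=0 → posterior Beta(42/5, 15)
obs 10: x=0 → posterior Beta(42/5, 16)
obs 11: x=0 → posterior Beta(42/5, 17)
obs 12: x=0 → posterior Beta(42/5, 18)
obs 13: x=1 → posterior Beta(47/5, 18)
obs 14: x=1 → posterior Beta(52/5, 18)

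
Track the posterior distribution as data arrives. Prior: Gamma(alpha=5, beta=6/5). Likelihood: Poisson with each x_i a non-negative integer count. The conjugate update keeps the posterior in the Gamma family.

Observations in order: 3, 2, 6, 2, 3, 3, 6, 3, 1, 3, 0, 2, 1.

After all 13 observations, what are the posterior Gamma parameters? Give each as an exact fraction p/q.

obs 1: x=3 → posterior Gamma(8, 11/5)
obs 2: x=2 → posterior Gamma(10, 16/5)
obs 3: x=6 → posterior Gamma(16, 21/5)
obs 4: x=2 → posterior Gamma(18, 26/5)
obs 5: x=3 → posterior Gamma(21, 31/5)
obs 6: x=3 → posterior Gamma(24, 36/5)
obs 7: x=6 → posterior Gamma(30, 41/5)
obs 8: x=3 → posterior Gamma(33, 46/5)
obs 9: x=1 → posterior Gamma(34, 51/5)
obs 10: x=3 → posterior Gamma(37, 56/5)
obs 11: x=0 → posterior Gamma(37, 61/5)
obs 12: x=2 → posterior Gamma(39, 66/5)
obs 13: x=1 → posterior Gamma(40, 71/5)

alpha=40, beta=71/5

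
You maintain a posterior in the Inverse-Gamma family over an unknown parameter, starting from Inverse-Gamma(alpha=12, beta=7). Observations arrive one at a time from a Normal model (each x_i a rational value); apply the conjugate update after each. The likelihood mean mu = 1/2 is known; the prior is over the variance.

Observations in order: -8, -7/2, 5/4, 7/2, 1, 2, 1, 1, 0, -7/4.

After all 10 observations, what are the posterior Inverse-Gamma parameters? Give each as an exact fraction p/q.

obs 1: x=-8 → posterior Inverse-Gamma(25/2, 345/8)
obs 2: x=-7/2 → posterior Inverse-Gamma(13, 409/8)
obs 3: x=5/4 → posterior Inverse-Gamma(27/2, 1645/32)
obs 4: x=7/2 → posterior Inverse-Gamma(14, 1789/32)
obs 5: x=1 → posterior Inverse-Gamma(29/2, 1793/32)
obs 6: x=2 → posterior Inverse-Gamma(15, 1829/32)
obs 7: x=1 → posterior Inverse-Gamma(31/2, 1833/32)
obs 8: x=1 → posterior Inverse-Gamma(16, 1837/32)
obs 9: x=0 → posterior Inverse-Gamma(33/2, 1841/32)
obs 10: x=-7/4 → posterior Inverse-Gamma(17, 961/16)

alpha=17, beta=961/16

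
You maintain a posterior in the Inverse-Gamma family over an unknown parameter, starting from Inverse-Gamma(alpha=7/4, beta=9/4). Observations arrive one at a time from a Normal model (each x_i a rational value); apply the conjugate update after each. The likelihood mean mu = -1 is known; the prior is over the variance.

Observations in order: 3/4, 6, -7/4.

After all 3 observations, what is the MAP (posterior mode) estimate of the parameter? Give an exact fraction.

457/68

obs 1: x=3/4 → posterior Inverse-Gamma(9/4, 121/32)
obs 2: x=6 → posterior Inverse-Gamma(11/4, 905/32)
obs 3: x=-7/4 → posterior Inverse-Gamma(13/4, 457/16)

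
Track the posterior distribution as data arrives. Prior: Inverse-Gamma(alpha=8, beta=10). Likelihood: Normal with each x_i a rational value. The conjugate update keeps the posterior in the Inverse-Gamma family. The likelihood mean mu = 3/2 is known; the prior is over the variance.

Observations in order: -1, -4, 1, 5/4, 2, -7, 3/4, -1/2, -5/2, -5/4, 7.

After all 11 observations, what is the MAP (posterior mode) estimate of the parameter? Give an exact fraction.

3003/464

obs 1: x=-1 → posterior Inverse-Gamma(17/2, 105/8)
obs 2: x=-4 → posterior Inverse-Gamma(9, 113/4)
obs 3: x=1 → posterior Inverse-Gamma(19/2, 227/8)
obs 4: x=5/4 → posterior Inverse-Gamma(10, 909/32)
obs 5: x=2 → posterior Inverse-Gamma(21/2, 913/32)
obs 6: x=-7 → posterior Inverse-Gamma(11, 2069/32)
obs 7: x=3/4 → posterior Inverse-Gamma(23/2, 1039/16)
obs 8: x=-1/2 → posterior Inverse-Gamma(12, 1071/16)
obs 9: x=-5/2 → posterior Inverse-Gamma(25/2, 1199/16)
obs 10: x=-5/4 → posterior Inverse-Gamma(13, 2519/32)
obs 11: x=7 → posterior Inverse-Gamma(27/2, 3003/32)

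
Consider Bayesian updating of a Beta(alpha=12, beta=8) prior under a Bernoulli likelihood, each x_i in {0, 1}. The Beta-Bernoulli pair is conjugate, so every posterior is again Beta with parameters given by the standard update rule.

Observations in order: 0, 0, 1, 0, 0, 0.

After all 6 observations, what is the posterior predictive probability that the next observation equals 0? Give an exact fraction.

obs 1: x=0 → posterior Beta(12, 9)
obs 2: x=0 → posterior Beta(12, 10)
obs 3: x=1 → posterior Beta(13, 10)
obs 4: x=0 → posterior Beta(13, 11)
obs 5: x=0 → posterior Beta(13, 12)
obs 6: x=0 → posterior Beta(13, 13)

1/2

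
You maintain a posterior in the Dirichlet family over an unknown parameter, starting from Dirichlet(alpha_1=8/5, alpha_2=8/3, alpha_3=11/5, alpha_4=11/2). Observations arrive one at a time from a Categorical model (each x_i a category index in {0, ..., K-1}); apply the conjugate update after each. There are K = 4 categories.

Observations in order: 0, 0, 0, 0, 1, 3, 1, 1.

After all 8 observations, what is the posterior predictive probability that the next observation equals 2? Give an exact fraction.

66/599

obs 1: x=0 → posterior Dirichlet(13/5, 8/3, 11/5, 11/2)
obs 2: x=0 → posterior Dirichlet(18/5, 8/3, 11/5, 11/2)
obs 3: x=0 → posterior Dirichlet(23/5, 8/3, 11/5, 11/2)
obs 4: x=0 → posterior Dirichlet(28/5, 8/3, 11/5, 11/2)
obs 5: x=1 → posterior Dirichlet(28/5, 11/3, 11/5, 11/2)
obs 6: x=3 → posterior Dirichlet(28/5, 11/3, 11/5, 13/2)
obs 7: x=1 → posterior Dirichlet(28/5, 14/3, 11/5, 13/2)
obs 8: x=1 → posterior Dirichlet(28/5, 17/3, 11/5, 13/2)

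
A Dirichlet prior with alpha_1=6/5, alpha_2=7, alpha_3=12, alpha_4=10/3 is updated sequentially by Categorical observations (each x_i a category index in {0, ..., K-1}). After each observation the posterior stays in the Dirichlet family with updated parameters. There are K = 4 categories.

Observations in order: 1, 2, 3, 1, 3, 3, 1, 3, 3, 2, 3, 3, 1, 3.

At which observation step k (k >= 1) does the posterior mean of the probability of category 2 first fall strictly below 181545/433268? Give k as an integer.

obs 1: x=1 → posterior Dirichlet(6/5, 8, 12, 10/3)
obs 2: x=2 → posterior Dirichlet(6/5, 8, 13, 10/3)
obs 3: x=3 → posterior Dirichlet(6/5, 8, 13, 13/3)
obs 4: x=1 → posterior Dirichlet(6/5, 9, 13, 13/3)
obs 5: x=3 → posterior Dirichlet(6/5, 9, 13, 16/3)
obs 6: x=3 → posterior Dirichlet(6/5, 9, 13, 19/3)
obs 7: x=1 → posterior Dirichlet(6/5, 10, 13, 19/3)
obs 8: x=3 → posterior Dirichlet(6/5, 10, 13, 22/3)
obs 9: x=3 → posterior Dirichlet(6/5, 10, 13, 25/3)
obs 10: x=2 → posterior Dirichlet(6/5, 10, 14, 25/3)
obs 11: x=3 → posterior Dirichlet(6/5, 10, 14, 28/3)
obs 12: x=3 → posterior Dirichlet(6/5, 10, 14, 31/3)
obs 13: x=1 → posterior Dirichlet(6/5, 11, 14, 31/3)
obs 14: x=3 → posterior Dirichlet(6/5, 11, 14, 34/3)

k = 8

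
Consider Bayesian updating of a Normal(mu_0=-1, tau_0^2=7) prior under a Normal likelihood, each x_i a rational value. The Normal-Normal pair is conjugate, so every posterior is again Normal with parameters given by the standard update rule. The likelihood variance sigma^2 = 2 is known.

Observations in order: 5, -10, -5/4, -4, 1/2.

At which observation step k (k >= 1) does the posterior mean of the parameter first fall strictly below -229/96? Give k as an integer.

k = 4

obs 1: x=5 → posterior Normal(11/3, 14/9)
obs 2: x=-10 → posterior Normal(-37/16, 7/8)
obs 3: x=-5/4 → posterior Normal(-183/92, 14/23)
obs 4: x=-4 → posterior Normal(-59/24, 7/15)
obs 5: x=1/2 → posterior Normal(-281/148, 14/37)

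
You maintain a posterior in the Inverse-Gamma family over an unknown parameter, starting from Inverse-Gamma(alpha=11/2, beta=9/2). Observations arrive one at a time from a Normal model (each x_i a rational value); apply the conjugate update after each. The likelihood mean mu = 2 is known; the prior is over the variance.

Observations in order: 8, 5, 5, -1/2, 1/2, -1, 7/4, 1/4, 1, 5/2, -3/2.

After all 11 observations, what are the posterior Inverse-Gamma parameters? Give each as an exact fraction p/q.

alpha=11, beta=777/16

obs 1: x=8 → posterior Inverse-Gamma(6, 45/2)
obs 2: x=5 → posterior Inverse-Gamma(13/2, 27)
obs 3: x=5 → posterior Inverse-Gamma(7, 63/2)
obs 4: x=-1/2 → posterior Inverse-Gamma(15/2, 277/8)
obs 5: x=1/2 → posterior Inverse-Gamma(8, 143/4)
obs 6: x=-1 → posterior Inverse-Gamma(17/2, 161/4)
obs 7: x=7/4 → posterior Inverse-Gamma(9, 1289/32)
obs 8: x=1/4 → posterior Inverse-Gamma(19/2, 669/16)
obs 9: x=1 → posterior Inverse-Gamma(10, 677/16)
obs 10: x=5/2 → posterior Inverse-Gamma(21/2, 679/16)
obs 11: x=-3/2 → posterior Inverse-Gamma(11, 777/16)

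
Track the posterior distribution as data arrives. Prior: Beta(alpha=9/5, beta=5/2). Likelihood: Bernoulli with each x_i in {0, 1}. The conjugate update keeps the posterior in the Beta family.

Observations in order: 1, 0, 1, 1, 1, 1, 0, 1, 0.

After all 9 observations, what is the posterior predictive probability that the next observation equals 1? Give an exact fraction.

obs 1: x=1 → posterior Beta(14/5, 5/2)
obs 2: x=0 → posterior Beta(14/5, 7/2)
obs 3: x=1 → posterior Beta(19/5, 7/2)
obs 4: x=1 → posterior Beta(24/5, 7/2)
obs 5: x=1 → posterior Beta(29/5, 7/2)
obs 6: x=1 → posterior Beta(34/5, 7/2)
obs 7: x=0 → posterior Beta(34/5, 9/2)
obs 8: x=1 → posterior Beta(39/5, 9/2)
obs 9: x=0 → posterior Beta(39/5, 11/2)

78/133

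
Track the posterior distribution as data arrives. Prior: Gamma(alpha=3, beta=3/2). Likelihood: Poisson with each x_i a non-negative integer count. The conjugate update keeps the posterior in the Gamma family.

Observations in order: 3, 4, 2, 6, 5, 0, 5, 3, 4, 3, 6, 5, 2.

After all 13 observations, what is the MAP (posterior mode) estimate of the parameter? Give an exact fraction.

obs 1: x=3 → posterior Gamma(6, 5/2)
obs 2: x=4 → posterior Gamma(10, 7/2)
obs 3: x=2 → posterior Gamma(12, 9/2)
obs 4: x=6 → posterior Gamma(18, 11/2)
obs 5: x=5 → posterior Gamma(23, 13/2)
obs 6: x=0 → posterior Gamma(23, 15/2)
obs 7: x=5 → posterior Gamma(28, 17/2)
obs 8: x=3 → posterior Gamma(31, 19/2)
obs 9: x=4 → posterior Gamma(35, 21/2)
obs 10: x=3 → posterior Gamma(38, 23/2)
obs 11: x=6 → posterior Gamma(44, 25/2)
obs 12: x=5 → posterior Gamma(49, 27/2)
obs 13: x=2 → posterior Gamma(51, 29/2)

100/29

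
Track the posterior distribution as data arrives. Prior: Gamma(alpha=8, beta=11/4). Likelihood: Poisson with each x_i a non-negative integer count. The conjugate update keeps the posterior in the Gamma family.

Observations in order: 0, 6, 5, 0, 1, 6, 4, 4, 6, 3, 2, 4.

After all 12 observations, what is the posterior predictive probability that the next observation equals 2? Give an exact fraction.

236487702337307085091642268873511693862951733026196030106807725931819325327198561917335600/1191713727603618380872175734387955215589522927254857533150583556599163748984148823042580463

obs 1: x=0 → posterior Gamma(8, 15/4)
obs 2: x=6 → posterior Gamma(14, 19/4)
obs 3: x=5 → posterior Gamma(19, 23/4)
obs 4: x=0 → posterior Gamma(19, 27/4)
obs 5: x=1 → posterior Gamma(20, 31/4)
obs 6: x=6 → posterior Gamma(26, 35/4)
obs 7: x=4 → posterior Gamma(30, 39/4)
obs 8: x=4 → posterior Gamma(34, 43/4)
obs 9: x=6 → posterior Gamma(40, 47/4)
obs 10: x=3 → posterior Gamma(43, 51/4)
obs 11: x=2 → posterior Gamma(45, 55/4)
obs 12: x=4 → posterior Gamma(49, 59/4)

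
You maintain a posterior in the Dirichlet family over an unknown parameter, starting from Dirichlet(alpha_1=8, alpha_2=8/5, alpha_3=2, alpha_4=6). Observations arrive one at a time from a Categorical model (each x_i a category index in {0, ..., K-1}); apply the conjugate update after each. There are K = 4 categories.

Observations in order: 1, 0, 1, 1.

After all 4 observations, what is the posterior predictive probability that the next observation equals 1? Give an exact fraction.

23/108

obs 1: x=1 → posterior Dirichlet(8, 13/5, 2, 6)
obs 2: x=0 → posterior Dirichlet(9, 13/5, 2, 6)
obs 3: x=1 → posterior Dirichlet(9, 18/5, 2, 6)
obs 4: x=1 → posterior Dirichlet(9, 23/5, 2, 6)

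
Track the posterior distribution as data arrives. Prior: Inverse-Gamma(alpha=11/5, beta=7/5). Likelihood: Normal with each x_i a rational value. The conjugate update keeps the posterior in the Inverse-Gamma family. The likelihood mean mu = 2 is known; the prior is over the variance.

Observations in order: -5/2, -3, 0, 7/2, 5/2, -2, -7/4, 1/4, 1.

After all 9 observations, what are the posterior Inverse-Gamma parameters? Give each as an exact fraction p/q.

obs 1: x=-5/2 → posterior Inverse-Gamma(27/10, 461/40)
obs 2: x=-3 → posterior Inverse-Gamma(16/5, 961/40)
obs 3: x=0 → posterior Inverse-Gamma(37/10, 1041/40)
obs 4: x=7/2 → posterior Inverse-Gamma(21/5, 543/20)
obs 5: x=5/2 → posterior Inverse-Gamma(47/10, 1091/40)
obs 6: x=-2 → posterior Inverse-Gamma(26/5, 1411/40)
obs 7: x=-7/4 → posterior Inverse-Gamma(57/10, 6769/160)
obs 8: x=1/4 → posterior Inverse-Gamma(31/5, 3507/80)
obs 9: x=1 → posterior Inverse-Gamma(67/10, 3547/80)

alpha=67/10, beta=3547/80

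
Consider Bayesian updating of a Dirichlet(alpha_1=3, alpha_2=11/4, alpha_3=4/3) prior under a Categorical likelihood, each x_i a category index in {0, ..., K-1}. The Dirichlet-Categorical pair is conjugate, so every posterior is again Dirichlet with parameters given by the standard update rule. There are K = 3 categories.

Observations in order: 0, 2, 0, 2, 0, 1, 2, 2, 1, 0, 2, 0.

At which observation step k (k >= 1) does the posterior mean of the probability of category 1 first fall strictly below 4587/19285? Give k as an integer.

obs 1: x=0 → posterior Dirichlet(4, 11/4, 4/3)
obs 2: x=2 → posterior Dirichlet(4, 11/4, 7/3)
obs 3: x=0 → posterior Dirichlet(5, 11/4, 7/3)
obs 4: x=2 → posterior Dirichlet(5, 11/4, 10/3)
obs 5: x=0 → posterior Dirichlet(6, 11/4, 10/3)
obs 6: x=1 → posterior Dirichlet(6, 15/4, 10/3)
obs 7: x=2 → posterior Dirichlet(6, 15/4, 13/3)
obs 8: x=2 → posterior Dirichlet(6, 15/4, 16/3)
obs 9: x=1 → posterior Dirichlet(6, 19/4, 16/3)
obs 10: x=0 → posterior Dirichlet(7, 19/4, 16/3)
obs 11: x=2 → posterior Dirichlet(7, 19/4, 19/3)
obs 12: x=0 → posterior Dirichlet(8, 19/4, 19/3)

k = 5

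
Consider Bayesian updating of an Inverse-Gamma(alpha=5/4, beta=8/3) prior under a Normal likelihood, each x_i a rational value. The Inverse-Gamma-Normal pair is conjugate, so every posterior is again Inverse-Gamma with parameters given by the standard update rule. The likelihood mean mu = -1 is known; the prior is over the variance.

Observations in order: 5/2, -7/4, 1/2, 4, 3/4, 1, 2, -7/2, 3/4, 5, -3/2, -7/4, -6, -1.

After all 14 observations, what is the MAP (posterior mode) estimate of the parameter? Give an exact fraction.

obs 1: x=5/2 → posterior Inverse-Gamma(7/4, 211/24)
obs 2: x=-7/4 → posterior Inverse-Gamma(9/4, 871/96)
obs 3: x=1/2 → posterior Inverse-Gamma(11/4, 979/96)
obs 4: x=4 → posterior Inverse-Gamma(13/4, 2179/96)
obs 5: x=3/4 → posterior Inverse-Gamma(15/4, 1163/48)
obs 6: x=1 → posterior Inverse-Gamma(17/4, 1259/48)
obs 7: x=2 → posterior Inverse-Gamma(19/4, 1475/48)
obs 8: x=-7/2 → posterior Inverse-Gamma(21/4, 1625/48)
obs 9: x=3/4 → posterior Inverse-Gamma(23/4, 3397/96)
obs 10: x=5 → posterior Inverse-Gamma(25/4, 5125/96)
obs 11: x=-3/2 → posterior Inverse-Gamma(27/4, 5137/96)
obs 12: x=-7/4 → posterior Inverse-Gamma(29/4, 1291/24)
obs 13: x=-6 → posterior Inverse-Gamma(31/4, 1591/24)
obs 14: x=-1 → posterior Inverse-Gamma(33/4, 1591/24)

43/6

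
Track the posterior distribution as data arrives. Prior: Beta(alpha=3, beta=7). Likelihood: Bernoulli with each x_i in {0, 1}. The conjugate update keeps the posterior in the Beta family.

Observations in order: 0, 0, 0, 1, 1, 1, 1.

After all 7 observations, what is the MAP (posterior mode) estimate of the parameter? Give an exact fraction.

2/5

obs 1: x=0 → posterior Beta(3, 8)
obs 2: x=0 → posterior Beta(3, 9)
obs 3: x=0 → posterior Beta(3, 10)
obs 4: x=1 → posterior Beta(4, 10)
obs 5: x=1 → posterior Beta(5, 10)
obs 6: x=1 → posterior Beta(6, 10)
obs 7: x=1 → posterior Beta(7, 10)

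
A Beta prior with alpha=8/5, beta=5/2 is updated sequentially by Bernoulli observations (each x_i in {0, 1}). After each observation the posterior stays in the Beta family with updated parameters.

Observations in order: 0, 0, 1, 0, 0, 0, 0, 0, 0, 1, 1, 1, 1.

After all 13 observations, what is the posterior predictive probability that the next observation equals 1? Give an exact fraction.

22/57

obs 1: x=0 → posterior Beta(8/5, 7/2)
obs 2: x=0 → posterior Beta(8/5, 9/2)
obs 3: x=1 → posterior Beta(13/5, 9/2)
obs 4: x=0 → posterior Beta(13/5, 11/2)
obs 5: x=0 → posterior Beta(13/5, 13/2)
obs 6: x=0 → posterior Beta(13/5, 15/2)
obs 7: x=0 → posterior Beta(13/5, 17/2)
obs 8: x=0 → posterior Beta(13/5, 19/2)
obs 9: x=0 → posterior Beta(13/5, 21/2)
obs 10: x=1 → posterior Beta(18/5, 21/2)
obs 11: x=1 → posterior Beta(23/5, 21/2)
obs 12: x=1 → posterior Beta(28/5, 21/2)
obs 13: x=1 → posterior Beta(33/5, 21/2)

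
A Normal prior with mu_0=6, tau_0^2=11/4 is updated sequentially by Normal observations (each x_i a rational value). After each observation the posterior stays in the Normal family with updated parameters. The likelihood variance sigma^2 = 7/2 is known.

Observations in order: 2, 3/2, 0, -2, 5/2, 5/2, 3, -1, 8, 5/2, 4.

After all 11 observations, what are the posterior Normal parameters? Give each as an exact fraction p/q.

mu_0=337/135, tau_0^2=77/270

obs 1: x=2 → posterior Normal(106/25, 77/50)
obs 2: x=3/2 → posterior Normal(245/72, 77/72)
obs 3: x=0 → posterior Normal(245/94, 77/94)
obs 4: x=-2 → posterior Normal(201/116, 77/116)
obs 5: x=5/2 → posterior Normal(128/69, 77/138)
obs 6: x=5/2 → posterior Normal(311/160, 77/160)
obs 7: x=3 → posterior Normal(29/14, 11/26)
obs 8: x=-1 → posterior Normal(355/204, 77/204)
obs 9: x=8 → posterior Normal(531/226, 77/226)
obs 10: x=5/2 → posterior Normal(293/124, 77/248)
obs 11: x=4 → posterior Normal(337/135, 77/270)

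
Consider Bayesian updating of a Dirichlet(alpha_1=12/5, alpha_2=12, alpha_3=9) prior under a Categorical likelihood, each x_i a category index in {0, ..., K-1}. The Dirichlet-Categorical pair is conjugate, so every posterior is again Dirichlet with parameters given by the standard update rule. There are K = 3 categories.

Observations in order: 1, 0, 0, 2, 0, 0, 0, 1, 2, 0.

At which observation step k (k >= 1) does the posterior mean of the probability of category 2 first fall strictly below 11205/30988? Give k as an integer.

k = 2

obs 1: x=1 → posterior Dirichlet(12/5, 13, 9)
obs 2: x=0 → posterior Dirichlet(17/5, 13, 9)
obs 3: x=0 → posterior Dirichlet(22/5, 13, 9)
obs 4: x=2 → posterior Dirichlet(22/5, 13, 10)
obs 5: x=0 → posterior Dirichlet(27/5, 13, 10)
obs 6: x=0 → posterior Dirichlet(32/5, 13, 10)
obs 7: x=0 → posterior Dirichlet(37/5, 13, 10)
obs 8: x=1 → posterior Dirichlet(37/5, 14, 10)
obs 9: x=2 → posterior Dirichlet(37/5, 14, 11)
obs 10: x=0 → posterior Dirichlet(42/5, 14, 11)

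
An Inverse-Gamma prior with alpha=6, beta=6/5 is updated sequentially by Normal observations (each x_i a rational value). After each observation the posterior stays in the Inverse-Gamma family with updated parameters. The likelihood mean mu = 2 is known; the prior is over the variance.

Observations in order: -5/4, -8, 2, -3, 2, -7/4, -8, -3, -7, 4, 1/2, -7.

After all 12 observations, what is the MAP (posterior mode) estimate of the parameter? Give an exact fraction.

obs 1: x=-5/4 → posterior Inverse-Gamma(13/2, 1037/160)
obs 2: x=-8 → posterior Inverse-Gamma(7, 9037/160)
obs 3: x=2 → posterior Inverse-Gamma(15/2, 9037/160)
obs 4: x=-3 → posterior Inverse-Gamma(8, 11037/160)
obs 5: x=2 → posterior Inverse-Gamma(17/2, 11037/160)
obs 6: x=-7/4 → posterior Inverse-Gamma(9, 6081/80)
obs 7: x=-8 → posterior Inverse-Gamma(19/2, 10081/80)
obs 8: x=-3 → posterior Inverse-Gamma(10, 11081/80)
obs 9: x=-7 → posterior Inverse-Gamma(21/2, 14321/80)
obs 10: x=4 → posterior Inverse-Gamma(11, 14481/80)
obs 11: x=1/2 → posterior Inverse-Gamma(23/2, 14571/80)
obs 12: x=-7 → posterior Inverse-Gamma(12, 17811/80)

17811/1040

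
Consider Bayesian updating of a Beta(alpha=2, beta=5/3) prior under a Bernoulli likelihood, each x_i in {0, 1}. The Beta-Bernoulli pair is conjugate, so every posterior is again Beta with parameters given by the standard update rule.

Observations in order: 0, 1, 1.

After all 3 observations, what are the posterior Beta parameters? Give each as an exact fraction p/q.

alpha=4, beta=8/3

obs 1: x=0 → posterior Beta(2, 8/3)
obs 2: x=1 → posterior Beta(3, 8/3)
obs 3: x=1 → posterior Beta(4, 8/3)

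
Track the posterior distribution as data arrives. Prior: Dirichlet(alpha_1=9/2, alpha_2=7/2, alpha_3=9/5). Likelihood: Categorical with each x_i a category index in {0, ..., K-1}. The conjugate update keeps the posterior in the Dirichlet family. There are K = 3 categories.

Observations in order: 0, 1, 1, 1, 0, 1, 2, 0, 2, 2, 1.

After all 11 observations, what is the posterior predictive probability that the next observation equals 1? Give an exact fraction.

obs 1: x=0 → posterior Dirichlet(11/2, 7/2, 9/5)
obs 2: x=1 → posterior Dirichlet(11/2, 9/2, 9/5)
obs 3: x=1 → posterior Dirichlet(11/2, 11/2, 9/5)
obs 4: x=1 → posterior Dirichlet(11/2, 13/2, 9/5)
obs 5: x=0 → posterior Dirichlet(13/2, 13/2, 9/5)
obs 6: x=1 → posterior Dirichlet(13/2, 15/2, 9/5)
obs 7: x=2 → posterior Dirichlet(13/2, 15/2, 14/5)
obs 8: x=0 → posterior Dirichlet(15/2, 15/2, 14/5)
obs 9: x=2 → posterior Dirichlet(15/2, 15/2, 19/5)
obs 10: x=2 → posterior Dirichlet(15/2, 15/2, 24/5)
obs 11: x=1 → posterior Dirichlet(15/2, 17/2, 24/5)

85/208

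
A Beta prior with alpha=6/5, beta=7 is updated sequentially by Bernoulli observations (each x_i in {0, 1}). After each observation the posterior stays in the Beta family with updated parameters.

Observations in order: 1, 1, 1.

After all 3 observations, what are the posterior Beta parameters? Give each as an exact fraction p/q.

obs 1: x=1 → posterior Beta(11/5, 7)
obs 2: x=1 → posterior Beta(16/5, 7)
obs 3: x=1 → posterior Beta(21/5, 7)

alpha=21/5, beta=7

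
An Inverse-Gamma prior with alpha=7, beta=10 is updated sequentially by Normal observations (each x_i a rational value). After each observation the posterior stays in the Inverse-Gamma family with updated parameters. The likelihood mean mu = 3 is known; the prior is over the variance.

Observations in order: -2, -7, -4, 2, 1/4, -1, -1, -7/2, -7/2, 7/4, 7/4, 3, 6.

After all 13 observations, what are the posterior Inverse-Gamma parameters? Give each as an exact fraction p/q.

obs 1: x=-2 → posterior Inverse-Gamma(15/2, 45/2)
obs 2: x=-7 → posterior Inverse-Gamma(8, 145/2)
obs 3: x=-4 → posterior Inverse-Gamma(17/2, 97)
obs 4: x=2 → posterior Inverse-Gamma(9, 195/2)
obs 5: x=1/4 → posterior Inverse-Gamma(19/2, 3241/32)
obs 6: x=-1 → posterior Inverse-Gamma(10, 3497/32)
obs 7: x=-1 → posterior Inverse-Gamma(21/2, 3753/32)
obs 8: x=-7/2 → posterior Inverse-Gamma(11, 4429/32)
obs 9: x=-7/2 → posterior Inverse-Gamma(23/2, 5105/32)
obs 10: x=7/4 → posterior Inverse-Gamma(12, 2565/16)
obs 11: x=7/4 → posterior Inverse-Gamma(25/2, 5155/32)
obs 12: x=3 → posterior Inverse-Gamma(13, 5155/32)
obs 13: x=6 → posterior Inverse-Gamma(27/2, 5299/32)

alpha=27/2, beta=5299/32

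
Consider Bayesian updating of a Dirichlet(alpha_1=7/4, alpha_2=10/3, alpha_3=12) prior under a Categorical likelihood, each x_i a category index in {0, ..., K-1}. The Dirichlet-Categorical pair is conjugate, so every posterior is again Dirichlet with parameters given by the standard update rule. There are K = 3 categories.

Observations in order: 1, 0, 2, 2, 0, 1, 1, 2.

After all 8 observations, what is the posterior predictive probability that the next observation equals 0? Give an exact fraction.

45/301

obs 1: x=1 → posterior Dirichlet(7/4, 13/3, 12)
obs 2: x=0 → posterior Dirichlet(11/4, 13/3, 12)
obs 3: x=2 → posterior Dirichlet(11/4, 13/3, 13)
obs 4: x=2 → posterior Dirichlet(11/4, 13/3, 14)
obs 5: x=0 → posterior Dirichlet(15/4, 13/3, 14)
obs 6: x=1 → posterior Dirichlet(15/4, 16/3, 14)
obs 7: x=1 → posterior Dirichlet(15/4, 19/3, 14)
obs 8: x=2 → posterior Dirichlet(15/4, 19/3, 15)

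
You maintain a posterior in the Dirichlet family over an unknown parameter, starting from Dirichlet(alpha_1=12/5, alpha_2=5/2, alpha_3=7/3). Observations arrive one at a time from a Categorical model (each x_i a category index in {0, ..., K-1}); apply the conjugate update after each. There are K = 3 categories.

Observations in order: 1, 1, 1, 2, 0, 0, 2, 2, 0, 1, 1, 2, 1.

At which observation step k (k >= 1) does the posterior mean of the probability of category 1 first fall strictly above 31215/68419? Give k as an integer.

k = 2

obs 1: x=1 → posterior Dirichlet(12/5, 7/2, 7/3)
obs 2: x=1 → posterior Dirichlet(12/5, 9/2, 7/3)
obs 3: x=1 → posterior Dirichlet(12/5, 11/2, 7/3)
obs 4: x=2 → posterior Dirichlet(12/5, 11/2, 10/3)
obs 5: x=0 → posterior Dirichlet(17/5, 11/2, 10/3)
obs 6: x=0 → posterior Dirichlet(22/5, 11/2, 10/3)
obs 7: x=2 → posterior Dirichlet(22/5, 11/2, 13/3)
obs 8: x=2 → posterior Dirichlet(22/5, 11/2, 16/3)
obs 9: x=0 → posterior Dirichlet(27/5, 11/2, 16/3)
obs 10: x=1 → posterior Dirichlet(27/5, 13/2, 16/3)
obs 11: x=1 → posterior Dirichlet(27/5, 15/2, 16/3)
obs 12: x=2 → posterior Dirichlet(27/5, 15/2, 19/3)
obs 13: x=1 → posterior Dirichlet(27/5, 17/2, 19/3)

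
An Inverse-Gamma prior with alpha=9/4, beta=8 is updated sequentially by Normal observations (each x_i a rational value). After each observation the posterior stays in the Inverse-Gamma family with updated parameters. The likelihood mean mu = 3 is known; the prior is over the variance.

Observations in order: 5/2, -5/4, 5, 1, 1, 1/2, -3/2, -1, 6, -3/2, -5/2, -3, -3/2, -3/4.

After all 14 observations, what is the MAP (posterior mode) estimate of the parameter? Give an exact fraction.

obs 1: x=5/2 → posterior Inverse-Gamma(11/4, 65/8)
obs 2: x=-5/4 → posterior Inverse-Gamma(13/4, 549/32)
obs 3: x=5 → posterior Inverse-Gamma(15/4, 613/32)
obs 4: x=1 → posterior Inverse-Gamma(17/4, 677/32)
obs 5: x=1 → posterior Inverse-Gamma(19/4, 741/32)
obs 6: x=1/2 → posterior Inverse-Gamma(21/4, 841/32)
obs 7: x=-3/2 → posterior Inverse-Gamma(23/4, 1165/32)
obs 8: x=-1 → posterior Inverse-Gamma(25/4, 1421/32)
obs 9: x=6 → posterior Inverse-Gamma(27/4, 1565/32)
obs 10: x=-3/2 → posterior Inverse-Gamma(29/4, 1889/32)
obs 11: x=-5/2 → posterior Inverse-Gamma(31/4, 2373/32)
obs 12: x=-3 → posterior Inverse-Gamma(33/4, 2949/32)
obs 13: x=-3/2 → posterior Inverse-Gamma(35/4, 3273/32)
obs 14: x=-3/4 → posterior Inverse-Gamma(37/4, 1749/16)

1749/164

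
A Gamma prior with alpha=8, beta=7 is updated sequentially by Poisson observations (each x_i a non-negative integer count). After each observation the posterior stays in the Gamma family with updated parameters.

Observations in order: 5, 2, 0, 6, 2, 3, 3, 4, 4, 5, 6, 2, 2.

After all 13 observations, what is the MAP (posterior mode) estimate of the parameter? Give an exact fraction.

51/20

obs 1: x=5 → posterior Gamma(13, 8)
obs 2: x=2 → posterior Gamma(15, 9)
obs 3: x=0 → posterior Gamma(15, 10)
obs 4: x=6 → posterior Gamma(21, 11)
obs 5: x=2 → posterior Gamma(23, 12)
obs 6: x=3 → posterior Gamma(26, 13)
obs 7: x=3 → posterior Gamma(29, 14)
obs 8: x=4 → posterior Gamma(33, 15)
obs 9: x=4 → posterior Gamma(37, 16)
obs 10: x=5 → posterior Gamma(42, 17)
obs 11: x=6 → posterior Gamma(48, 18)
obs 12: x=2 → posterior Gamma(50, 19)
obs 13: x=2 → posterior Gamma(52, 20)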